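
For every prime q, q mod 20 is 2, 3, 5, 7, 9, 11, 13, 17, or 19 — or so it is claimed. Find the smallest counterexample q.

A counterexample is any prime q such that the claim fails; we check each in order.
For q = 2, 3, 5, 7, …, 29, 31, 37 the conclusion holds.
q = 41: 41 mod 20 = 1 — not in {2, 3, 5, 7, 9, 11, 13, 17, 19}.
Thus q = 41 disproves the claim, and no smaller q works.

q = 41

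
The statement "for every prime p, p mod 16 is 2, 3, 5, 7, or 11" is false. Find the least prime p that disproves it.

p = 2: 2 mod 16 = 2.
p = 3: 3 mod 16 = 3.
p = 5: 5 mod 16 = 5.
p = 7: 7 mod 16 = 7.
p = 11: 11 mod 16 = 11.
p = 13: 13 mod 16 = 13 — not in {2, 3, 5, 7, 11}.
Thus p = 13 disproves the claim, and no smaller p works.

p = 13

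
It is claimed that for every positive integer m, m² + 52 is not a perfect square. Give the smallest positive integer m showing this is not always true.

m = 12

A counterexample is any positive integer m such that m² + 52 is a perfect square; we check each in order.
For m = 1, 2, 3, 4, …, 9, 10, 11 the conclusion holds.
m = 12: 12² + 52 = 196 = 14², a perfect square.
So m = 12 is the smallest counterexample.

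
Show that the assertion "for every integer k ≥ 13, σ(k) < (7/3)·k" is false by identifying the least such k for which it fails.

We need the least integer k ≥ 13 for which the claim fails.
For k = 13, 14, 15, 16, …, 21, 22, 23 the conclusion holds.
k = 24: σ(24) = 60; 60 ≥ 56.
So k = 24 is the smallest counterexample.

k = 24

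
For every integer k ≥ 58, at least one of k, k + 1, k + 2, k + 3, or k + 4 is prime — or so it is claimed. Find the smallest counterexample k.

A counterexample is any integer k ≥ 58 such that k, k + 1, k + 2, k + 3, k + 4 are all composite; we check each in order.
For k = 58, 59, 60, 61 the conclusion holds.
k = 62: 62 = 2 × 31; 63 = 3 × 21; 64 = 2 × 32; 65 = 5 × 13; 66 = 2 × 33 — all composite.
Hence k = 62 is a counterexample.

k = 62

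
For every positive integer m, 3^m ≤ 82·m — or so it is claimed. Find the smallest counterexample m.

We need the least positive integer m for which 3^m > 82·m.
m = 1: 3^m = 3 and 82·m = 82, so 3 ≤ 82.
m = 2: 3^m = 9 and 82·m = 164, so 9 ≤ 164.
m = 3: 3^m = 27 and 82·m = 246, so 27 ≤ 246.
m = 4: 3^m = 81 and 82·m = 328, so 81 ≤ 328.
m = 5: 3^m = 243 and 82·m = 410, so 243 ≤ 410.
m = 6: 3^m = 729 and 82·m = 492, so 729 > 492.

m = 6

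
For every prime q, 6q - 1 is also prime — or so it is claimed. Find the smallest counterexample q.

q = 11

For q = 2, 3, 5, 7 the conclusion holds.
q = 11: 6q - 1 = 65 = 5 × 13, not prime.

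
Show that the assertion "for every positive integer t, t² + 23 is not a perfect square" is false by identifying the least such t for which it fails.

Check each positive integer t in order until t² + 23 is a perfect square.
The first 10 eligible values, up to t = 10, all satisfy the conclusion.
t = 11: 11² + 23 = 144 = 12², a perfect square.

t = 11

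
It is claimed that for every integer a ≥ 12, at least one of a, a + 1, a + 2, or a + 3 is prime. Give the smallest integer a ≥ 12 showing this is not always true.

a = 24

A counterexample is any integer a ≥ 12 such that a, a + 1, a + 2, a + 3 are all composite; we check each in order.
For a = 12, 13, 14, 15, …, 21, 22, 23 the conclusion holds.
a = 24: 24 = 2 × 12; 25 = 5 × 5; 26 = 2 × 13; 27 = 3 × 9 — all composite.
Thus a = 24 disproves the claim, and no smaller a works.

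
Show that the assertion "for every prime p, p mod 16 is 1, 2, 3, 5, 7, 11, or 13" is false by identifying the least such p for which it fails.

p = 31

We need the least prime p for which the claim fails.
For p = 2, 3, 5, 7, 11, 13, 17, 19, 23, 29 the conclusion holds.
p = 31: 31 mod 16 = 15 — not in {1, 2, 3, 5, 7, 11, 13}.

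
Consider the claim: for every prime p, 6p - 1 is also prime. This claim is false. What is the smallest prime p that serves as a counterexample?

A counterexample is any prime p such that 6p - 1 is not prime; we check each in order.
p = 2: 6p - 1 = 11, prime.
p = 3: 6p - 1 = 17, prime.
p = 5: 6p - 1 = 29, prime.
p = 7: 6p - 1 = 41, prime.
p = 11: 6p - 1 = 65 = 5 × 13, not prime.

p = 11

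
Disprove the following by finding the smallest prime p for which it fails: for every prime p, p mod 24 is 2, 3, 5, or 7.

p = 11

For p = 2, 3, 5, 7 the conclusion holds.
p = 11: 11 mod 24 = 11 — not in {2, 3, 5, 7}.
Hence p = 11 is a counterexample.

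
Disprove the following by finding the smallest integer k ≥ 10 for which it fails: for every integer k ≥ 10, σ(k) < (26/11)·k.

We need the least integer k ≥ 10 for which the claim fails.
The first 14 eligible values, up to k = 23, all satisfy the conclusion.
k = 24: σ(24) = 60; 60 ≥ 624/11.

k = 24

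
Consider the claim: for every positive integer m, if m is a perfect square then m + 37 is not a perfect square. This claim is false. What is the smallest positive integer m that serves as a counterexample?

For m = 1, 4, 9, 16, …, 225, 256, 289 the conclusion holds.
m = 324: 324 = 18² and 324 + 37 = 361 = 19².
Hence m = 324 is a counterexample.

m = 324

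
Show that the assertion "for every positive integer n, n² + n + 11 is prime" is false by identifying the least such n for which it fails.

n = 10

A counterexample is any positive integer n such that n² + n + 11 is not prime; we check each in order.
For n = 1, 2, 3, 4, 5, 6, 7, 8, 9 the conclusion holds.
n = 10: n² + n + 11 = 121 = 11 × 11, composite.
So n = 10 is the smallest counterexample.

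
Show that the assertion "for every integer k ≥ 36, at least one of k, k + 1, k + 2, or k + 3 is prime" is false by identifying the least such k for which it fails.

k = 48

The first 12 eligible values, up to k = 47, all satisfy the conclusion.
k = 48: 48 = 2 × 24; 49 = 7 × 7; 50 = 2 × 25; 51 = 3 × 17 — all composite.
So k = 48 is the smallest counterexample.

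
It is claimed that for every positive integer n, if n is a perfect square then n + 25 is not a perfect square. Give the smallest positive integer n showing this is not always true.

Check each positive integer n in order until n is a perfect square but n + 25 is a perfect square.
For n = 1, 4, 9, 16, …, 81, 100, 121 the conclusion holds.
n = 144: 144 = 12² and 144 + 25 = 169 = 13².

n = 144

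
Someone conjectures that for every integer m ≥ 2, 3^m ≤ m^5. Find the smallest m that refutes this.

m = 11

Check each integer m ≥ 2 in order until 3^m > m^5.
The first 9 eligible values, up to m = 10, all satisfy the conclusion.
m = 11: 3^m = 177147 and m^5 = 161051, so 177147 > 161051.
Thus m = 11 disproves the claim, and no smaller m works.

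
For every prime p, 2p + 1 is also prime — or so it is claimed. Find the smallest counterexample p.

p = 7

A counterexample is any prime p such that 2p + 1 is not prime; we check each in order.
p = 2: 2p + 1 = 5, prime.
p = 3: 2p + 1 = 7, prime.
p = 5: 2p + 1 = 11, prime.
p = 7: 2p + 1 = 15 = 3 × 5, not prime.
So p = 7 is the smallest counterexample.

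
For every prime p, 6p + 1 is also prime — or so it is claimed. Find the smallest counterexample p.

A counterexample is any prime p such that 6p + 1 is not prime; we check each in order.
p = 2: 6p + 1 = 13, prime.
p = 3: 6p + 1 = 19, prime.
p = 5: 6p + 1 = 31, prime.
p = 7: 6p + 1 = 43, prime.
p = 11: 6p + 1 = 67, prime.
p = 13: 6p + 1 = 79, prime.
p = 17: 6p + 1 = 103, prime.
p = 19: 6p + 1 = 115 = 5 × 23, not prime.
So p = 19 is the smallest counterexample.

p = 19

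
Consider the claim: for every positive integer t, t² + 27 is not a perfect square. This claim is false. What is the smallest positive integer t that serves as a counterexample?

For t = 1, 2 the conclusion holds.
t = 3: 3² + 27 = 36 = 6², a perfect square.
Thus t = 3 disproves the claim, and no smaller t works.

t = 3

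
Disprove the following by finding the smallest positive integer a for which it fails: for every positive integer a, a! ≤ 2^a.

a = 4

A counterexample is any positive integer a such that a! > 2^a; we check each in order.
For a = 1, 2, 3 the conclusion holds.
a = 4: a! = 24 and 2^a = 16, so 24 > 16.
Thus a = 4 disproves the claim, and no smaller a works.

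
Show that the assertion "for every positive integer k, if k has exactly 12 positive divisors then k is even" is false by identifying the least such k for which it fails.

A counterexample is any positive integer k such that k has exactly 12 positive divisors but k is odd; we check each in order.
The first 24 eligible values, up to k = 308, all satisfy the conclusion.
k = 315: divisors of 315: 12 divisors; 315 is odd.
Hence k = 315 is a counterexample.

k = 315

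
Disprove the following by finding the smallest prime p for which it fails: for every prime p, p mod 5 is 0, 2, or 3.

p = 11

Check each prime p in order until the claim fails.
For p = 2, 3, 5, 7 the conclusion holds.
p = 11: 11 mod 5 = 1 — not in {0, 2, 3}.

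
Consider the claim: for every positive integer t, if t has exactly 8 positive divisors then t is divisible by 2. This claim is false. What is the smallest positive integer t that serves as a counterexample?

t = 105

Check each positive integer t in order until t has exactly 8 positive divisors but t is not divisible by 2.
The first 12 eligible values, up to t = 104, all satisfy the conclusion.
t = 105: τ(105) = 8; 105 mod 2 = 1.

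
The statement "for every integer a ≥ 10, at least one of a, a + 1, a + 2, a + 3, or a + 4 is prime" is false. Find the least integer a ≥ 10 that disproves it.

a = 24

A counterexample is any integer a ≥ 10 such that a, a + 1, a + 2, a + 3, a + 4 are all composite; we check each in order.
For a = 10, 11, 12, 13, …, 21, 22, 23 the conclusion holds.
a = 24: 24 = 2 × 12; 25 = 5 × 5; 26 = 2 × 13; 27 = 3 × 9; 28 = 2 × 14 — all composite.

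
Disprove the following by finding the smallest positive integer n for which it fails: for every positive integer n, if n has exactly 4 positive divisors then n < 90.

n = 91

Check each positive integer n in order until n has exactly 4 positive divisors but the claim fails.
The first 28 eligible values, up to n = 87, all satisfy the conclusion.
n = 91: τ(91) = 4; 91 ≥ 90.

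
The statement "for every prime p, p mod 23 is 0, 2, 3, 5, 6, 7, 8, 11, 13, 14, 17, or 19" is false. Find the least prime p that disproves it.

p = 41

For p = 2, 3, 5, 7, …, 29, 31, 37 the conclusion holds.
p = 41: 41 mod 23 = 18 — not in {0, 2, 3, 5, 6, 7, 8, 11, 13, 14, 17, 19}.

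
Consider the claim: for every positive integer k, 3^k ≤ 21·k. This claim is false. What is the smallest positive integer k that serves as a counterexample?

k = 5

A counterexample is any positive integer k such that 3^k > 21·k; we check each in order.
The first 4 eligible values, up to k = 4, all satisfy the conclusion.
k = 5: 3^k = 243 and 21·k = 105, so 243 > 105.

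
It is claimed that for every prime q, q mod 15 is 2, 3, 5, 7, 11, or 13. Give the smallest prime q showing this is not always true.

A counterexample is any prime q such that the claim fails; we check each in order.
q = 2: 2 mod 15 = 2.
q = 3: 3 mod 15 = 3.
q = 5: 5 mod 15 = 5.
q = 7: 7 mod 15 = 7.
q = 11: 11 mod 15 = 11.
q = 13: 13 mod 15 = 13.
q = 17: 17 mod 15 = 2.
q = 19: 19 mod 15 = 4 — not in {2, 3, 5, 7, 11, 13}.
Hence q = 19 is a counterexample.

q = 19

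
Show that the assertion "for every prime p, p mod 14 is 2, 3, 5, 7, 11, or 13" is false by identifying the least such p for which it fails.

p = 23

A counterexample is any prime p such that the claim fails; we check each in order.
For p = 2, 3, 5, 7, 11, 13, 17, 19 the conclusion holds.
p = 23: 23 mod 14 = 9 — not in {2, 3, 5, 7, 11, 13}.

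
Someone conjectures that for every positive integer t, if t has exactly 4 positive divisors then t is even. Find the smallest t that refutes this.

t = 15

A counterexample is any positive integer t such that t has exactly 4 positive divisors but t is odd; we check each in order.
For t = 6, 8, 10, 14 the conclusion holds.
t = 15: divisors of 15: 1, 3, 5, 15; 15 is odd.
Thus t = 15 disproves the claim, and no smaller t works.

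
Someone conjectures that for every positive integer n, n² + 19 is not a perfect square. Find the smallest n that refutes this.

We need the least positive integer n for which n² + 19 is a perfect square.
The first 8 eligible values, up to n = 8, all satisfy the conclusion.
n = 9: 9² + 19 = 100 = 10², a perfect square.

n = 9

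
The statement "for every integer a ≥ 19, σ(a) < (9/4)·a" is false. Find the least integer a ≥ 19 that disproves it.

Check each integer a ≥ 19 in order until the claim fails.
For a = 19, 20, 21, 22, 23 the conclusion holds.
a = 24: σ(24) = 60; 60 ≥ 54.
Hence a = 24 is a counterexample.

a = 24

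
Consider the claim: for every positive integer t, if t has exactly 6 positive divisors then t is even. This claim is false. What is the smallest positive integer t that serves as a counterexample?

A counterexample is any positive integer t such that t has exactly 6 positive divisors but t is odd; we check each in order.
t = 12: divisors of 12: 1, 2, 3, 4, 6, 12; 12 is even.
t = 18: divisors of 18: 1, 2, 3, 6, 9, 18; 18 is even.
t = 20: divisors of 20: 1, 2, 4, 5, 10, 20; 20 is even.
t = 28: divisors of 28: 1, 2, 4, 7, 14, 28; 28 is even.
t = 32: divisors of 32: 1, 2, 4, 8, 16, 32; 32 is even.
t = 44: divisors of 44: 1, 2, 4, 11, 22, 44; 44 is even.
t = 45: divisors of 45: 1, 3, 5, 9, 15, 45; 45 is odd.

t = 45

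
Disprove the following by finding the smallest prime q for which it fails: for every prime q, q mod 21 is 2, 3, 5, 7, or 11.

q = 13

Check each prime q in order until the claim fails.
For q = 2, 3, 5, 7, 11 the conclusion holds.
q = 13: 13 mod 21 = 13 — not in {2, 3, 5, 7, 11}.
Thus q = 13 disproves the claim, and no smaller q works.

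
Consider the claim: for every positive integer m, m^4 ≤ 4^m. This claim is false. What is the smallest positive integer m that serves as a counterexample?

m = 3

A counterexample is any positive integer m such that m^4 > 4^m; we check each in order.
m = 1: m^4 = 1 and 4^m = 4, so 1 ≤ 4.
m = 2: m^4 = 16 and 4^m = 16, so 16 ≤ 16.
m = 3: m^4 = 81 and 4^m = 64, so 81 > 64.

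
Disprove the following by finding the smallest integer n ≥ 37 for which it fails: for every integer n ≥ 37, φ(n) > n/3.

Check each integer n ≥ 37 in order until the claim fails.
For n = 37, 38, 39, 40, 41 the conclusion holds.
n = 42: φ(42) = 12 and 42/3 = 14, so φ(42) ≤ 42/3.

n = 42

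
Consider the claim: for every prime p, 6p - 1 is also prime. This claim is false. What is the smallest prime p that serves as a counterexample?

p = 11

We need the least prime p for which 6p - 1 is not prime.
The first 4 eligible values, up to p = 7, all satisfy the conclusion.
p = 11: 6p - 1 = 65 = 5 × 13, not prime.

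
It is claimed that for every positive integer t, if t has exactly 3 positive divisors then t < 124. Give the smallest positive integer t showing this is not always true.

t = 169

We need the least positive integer t for which t has exactly 3 positive divisors but the claim fails.
For t = 4, 9, 25, 49, 121 the conclusion holds.
t = 169: τ(169) = 3; 169 ≥ 124.
Thus t = 169 disproves the claim, and no smaller t works.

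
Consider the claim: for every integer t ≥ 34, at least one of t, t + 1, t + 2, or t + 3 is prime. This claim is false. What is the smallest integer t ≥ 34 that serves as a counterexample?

We need the least integer t ≥ 34 for which t, t + 1, t + 2, t + 3 are all composite.
For t = 34, 35, 36, 37, …, 45, 46, 47 the conclusion holds.
t = 48: 48 = 2 × 24; 49 = 7 × 7; 50 = 2 × 25; 51 = 3 × 17 — all composite.
Thus t = 48 disproves the claim, and no smaller t works.

t = 48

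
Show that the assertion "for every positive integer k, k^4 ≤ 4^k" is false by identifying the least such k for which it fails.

Check each positive integer k in order until k^4 > 4^k.
For k = 1, 2 the conclusion holds.
k = 3: k^4 = 81 and 4^k = 64, so 81 > 64.
Thus k = 3 disproves the claim, and no smaller k works.

k = 3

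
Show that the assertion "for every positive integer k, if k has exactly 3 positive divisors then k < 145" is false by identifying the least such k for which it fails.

k = 169

k = 4: τ(4) = 3; 4 < 145.
k = 9: τ(9) = 3; 9 < 145.
k = 25: τ(25) = 3; 25 < 145.
k = 49: τ(49) = 3; 49 < 145.
k = 121: τ(121) = 3; 121 < 145.
k = 169: τ(169) = 3; 169 ≥ 145.
So k = 169 is the smallest counterexample.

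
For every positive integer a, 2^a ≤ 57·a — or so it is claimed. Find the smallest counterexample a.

A counterexample is any positive integer a such that 2^a > 57·a; we check each in order.
The first 9 eligible values, up to a = 9, all satisfy the conclusion.
a = 10: 2^a = 1024 and 57·a = 570, so 1024 > 570.

a = 10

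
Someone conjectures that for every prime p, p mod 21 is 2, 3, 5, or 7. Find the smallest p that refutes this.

p = 2: 2 mod 21 = 2.
p = 3: 3 mod 21 = 3.
p = 5: 5 mod 21 = 5.
p = 7: 7 mod 21 = 7.
p = 11: 11 mod 21 = 11 — not in {2, 3, 5, 7}.
Thus p = 11 disproves the claim, and no smaller p works.

p = 11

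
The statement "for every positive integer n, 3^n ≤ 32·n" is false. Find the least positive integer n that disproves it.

We need the least positive integer n for which 3^n > 32·n.
For n = 1, 2, 3, 4 the conclusion holds.
n = 5: 3^n = 243 and 32·n = 160, so 243 > 160.

n = 5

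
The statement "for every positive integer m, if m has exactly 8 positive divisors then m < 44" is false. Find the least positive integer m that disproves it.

m = 54

A counterexample is any positive integer m such that m has exactly 8 positive divisors but the claim fails; we check each in order.
m = 24: τ(24) = 8; 24 < 44.
m = 30: τ(30) = 8; 30 < 44.
m = 40: τ(40) = 8; 40 < 44.
m = 42: τ(42) = 8; 42 < 44.
m = 54: τ(54) = 8; 54 ≥ 44.
Hence m = 54 is a counterexample.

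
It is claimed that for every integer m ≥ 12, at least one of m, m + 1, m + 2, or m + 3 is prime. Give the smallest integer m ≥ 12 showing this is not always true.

A counterexample is any integer m ≥ 12 such that m, m + 1, m + 2, m + 3 are all composite; we check each in order.
For m = 12, 13, 14, 15, …, 21, 22, 23 the conclusion holds.
m = 24: 24 = 2 × 12; 25 = 5 × 5; 26 = 2 × 13; 27 = 3 × 9 — all composite.
Hence m = 24 is a counterexample.

m = 24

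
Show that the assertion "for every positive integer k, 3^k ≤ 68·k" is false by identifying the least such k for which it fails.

k = 1: 3^k = 3 and 68·k = 68, so 3 ≤ 68.
k = 2: 3^k = 9 and 68·k = 136, so 9 ≤ 136.
k = 3: 3^k = 27 and 68·k = 204, so 27 ≤ 204.
k = 4: 3^k = 81 and 68·k = 272, so 81 ≤ 272.
k = 5: 3^k = 243 and 68·k = 340, so 243 ≤ 340.
k = 6: 3^k = 729 and 68·k = 408, so 729 > 408.

k = 6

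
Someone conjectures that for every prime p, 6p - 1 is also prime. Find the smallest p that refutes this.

p = 2: 6p - 1 = 11, prime.
p = 3: 6p - 1 = 17, prime.
p = 5: 6p - 1 = 29, prime.
p = 7: 6p - 1 = 41, prime.
p = 11: 6p - 1 = 65 = 5 × 13, not prime.

p = 11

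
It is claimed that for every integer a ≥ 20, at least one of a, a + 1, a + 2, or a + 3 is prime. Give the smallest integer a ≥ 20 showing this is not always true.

a = 24

We need the least integer a ≥ 20 for which a, a + 1, a + 2, a + 3 are all composite.
The first 4 eligible values, up to a = 23, all satisfy the conclusion.
a = 24: 24 = 2 × 12; 25 = 5 × 5; 26 = 2 × 13; 27 = 3 × 9 — all composite.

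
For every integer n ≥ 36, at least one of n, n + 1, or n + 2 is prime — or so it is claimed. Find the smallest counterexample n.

n = 38

n = 36: 37 is prime.
n = 37: 37 is prime.
n = 38: 38 = 2 × 19; 39 = 3 × 13; 40 = 2 × 20 — all composite.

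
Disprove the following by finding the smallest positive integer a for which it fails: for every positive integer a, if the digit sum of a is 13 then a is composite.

A counterexample is any positive integer a such that the digit sum of a is 13 but a is prime; we check each in order.
a = 49: digit sum 13; 49 is composite.
a = 58: digit sum 13; 58 is composite.
a = 67: digit sum 13; 67 is prime, not composite.

a = 67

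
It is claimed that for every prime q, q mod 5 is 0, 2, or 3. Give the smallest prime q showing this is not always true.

For q = 2, 3, 5, 7 the conclusion holds.
q = 11: 11 mod 5 = 1 — not in {0, 2, 3}.

q = 11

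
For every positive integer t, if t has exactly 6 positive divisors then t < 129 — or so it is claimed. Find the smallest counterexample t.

t = 147

We need the least positive integer t for which t has exactly 6 positive divisors but the claim fails.
The first 19 eligible values, up to t = 124, all satisfy the conclusion.
t = 147: τ(147) = 6; 147 ≥ 129.
So t = 147 is the smallest counterexample.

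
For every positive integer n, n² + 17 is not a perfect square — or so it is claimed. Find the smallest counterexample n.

n = 8

We need the least positive integer n for which n² + 17 is a perfect square.
The first 7 eligible values, up to n = 7, all satisfy the conclusion.
n = 8: 8² + 17 = 81 = 9², a perfect square.
So n = 8 is the smallest counterexample.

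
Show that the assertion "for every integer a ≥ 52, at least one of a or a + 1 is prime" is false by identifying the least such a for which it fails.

a = 54

A counterexample is any integer a ≥ 52 such that a, a + 1 are both composite; we check each in order.
a = 52: 53 is prime.
a = 53: 53 is prime.
a = 54: 54 = 2 × 27; 55 = 5 × 11 — both composite.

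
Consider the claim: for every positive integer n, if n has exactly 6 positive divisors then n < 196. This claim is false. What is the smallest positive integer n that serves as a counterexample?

A counterexample is any positive integer n such that n has exactly 6 positive divisors but the claim fails; we check each in order.
The first 27 eligible values, up to n = 188, all satisfy the conclusion.
n = 207: τ(207) = 6; 207 ≥ 196.
So n = 207 is the smallest counterexample.

n = 207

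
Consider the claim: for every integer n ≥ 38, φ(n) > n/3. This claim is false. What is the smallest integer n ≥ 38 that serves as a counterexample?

We need the least integer n ≥ 38 for which the claim fails.
For n = 38, 39, 40, 41 the conclusion holds.
n = 42: φ(42) = 12 and 42/3 = 14, so φ(42) ≤ 42/3.

n = 42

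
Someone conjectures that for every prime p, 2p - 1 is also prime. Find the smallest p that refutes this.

A counterexample is any prime p such that 2p - 1 is not prime; we check each in order.
For p = 2, 3 the conclusion holds.
p = 5: 2p - 1 = 9 = 3 × 3, not prime.
So p = 5 is the smallest counterexample.

p = 5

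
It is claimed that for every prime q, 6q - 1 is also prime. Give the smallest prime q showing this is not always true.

q = 11

A counterexample is any prime q such that 6q - 1 is not prime; we check each in order.
The first 4 eligible values, up to q = 7, all satisfy the conclusion.
q = 11: 6q - 1 = 65 = 5 × 13, not prime.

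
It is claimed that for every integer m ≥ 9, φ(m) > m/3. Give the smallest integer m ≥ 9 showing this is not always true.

m = 12

For m = 9, 10, 11 the conclusion holds.
m = 12: φ(12) = 4 and 12/3 = 4, so φ(12) ≤ 12/3.
Hence m = 12 is a counterexample.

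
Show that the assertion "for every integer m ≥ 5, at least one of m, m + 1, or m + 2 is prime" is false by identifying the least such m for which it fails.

m = 8

Check each integer m ≥ 5 in order until m, m + 1, m + 2 are all composite.
m = 5: 5 is prime.
m = 6: 7 is prime.
m = 7: 7 is prime.
m = 8: 8 = 2 × 4; 9 = 3 × 3; 10 = 2 × 5 — all composite.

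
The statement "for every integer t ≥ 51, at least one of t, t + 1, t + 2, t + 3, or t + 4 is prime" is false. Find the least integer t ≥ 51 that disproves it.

t = 54

For t = 51, 52, 53 the conclusion holds.
t = 54: 54 = 2 × 27; 55 = 5 × 11; 56 = 2 × 28; 57 = 3 × 19; 58 = 2 × 29 — all composite.
Thus t = 54 disproves the claim, and no smaller t works.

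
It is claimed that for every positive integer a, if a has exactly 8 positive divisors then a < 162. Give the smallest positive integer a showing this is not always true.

For a = 24, 30, 40, 42, …, 138, 152, 154 the conclusion holds.
a = 165: τ(165) = 8; 165 ≥ 162.

a = 165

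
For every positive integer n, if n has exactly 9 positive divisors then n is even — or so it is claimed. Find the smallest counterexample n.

n = 36: divisors of 36: 9 divisors; 36 is even.
n = 100: divisors of 100: 9 divisors; 100 is even.
n = 196: divisors of 196: 9 divisors; 196 is even.
n = 225: divisors of 225: 9 divisors; 225 is odd.
Hence n = 225 is a counterexample.

n = 225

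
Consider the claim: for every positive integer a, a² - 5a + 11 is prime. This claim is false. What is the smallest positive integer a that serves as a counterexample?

a = 7

Check each positive integer a in order until a² - 5a + 11 is not prime.
The first 6 eligible values, up to a = 6, all satisfy the conclusion.
a = 7: a² - 5a + 11 = 25 = 5 × 5, composite.
So a = 7 is the smallest counterexample.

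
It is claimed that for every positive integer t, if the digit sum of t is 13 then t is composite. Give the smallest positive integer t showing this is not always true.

t = 67

t = 49: digit sum 13; 49 is composite.
t = 58: digit sum 13; 58 is composite.
t = 67: digit sum 13; 67 is prime, not composite.
Hence t = 67 is a counterexample.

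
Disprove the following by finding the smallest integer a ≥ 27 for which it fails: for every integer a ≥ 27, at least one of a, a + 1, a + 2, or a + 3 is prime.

Check each integer a ≥ 27 in order until a, a + 1, a + 2, a + 3 are all composite.
The first 5 eligible values, up to a = 31, all satisfy the conclusion.
a = 32: 32 = 2 × 16; 33 = 3 × 11; 34 = 2 × 17; 35 = 5 × 7 — all composite.
So a = 32 is the smallest counterexample.

a = 32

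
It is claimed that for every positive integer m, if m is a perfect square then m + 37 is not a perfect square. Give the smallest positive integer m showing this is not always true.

For m = 1, 4, 9, 16, …, 225, 256, 289 the conclusion holds.
m = 324: 324 = 18² and 324 + 37 = 361 = 19².
So m = 324 is the smallest counterexample.

m = 324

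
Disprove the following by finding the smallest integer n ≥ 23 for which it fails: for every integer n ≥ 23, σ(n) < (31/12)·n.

n = 48

We need the least integer n ≥ 23 for which the claim fails.
For n = 23, 24, 25, 26, …, 45, 46, 47 the conclusion holds.
n = 48: σ(48) = 124; 124 ≥ 124.
Hence n = 48 is a counterexample.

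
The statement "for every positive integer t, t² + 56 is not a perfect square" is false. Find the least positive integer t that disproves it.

t = 5

We need the least positive integer t for which t² + 56 is a perfect square.
For t = 1, 2, 3, 4 the conclusion holds.
t = 5: 5² + 56 = 81 = 9², a perfect square.
Thus t = 5 disproves the claim, and no smaller t works.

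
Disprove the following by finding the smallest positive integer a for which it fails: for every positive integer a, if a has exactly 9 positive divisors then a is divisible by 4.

We need the least positive integer a for which a has exactly 9 positive divisors but a is not divisible by 4.
a = 36: τ(36) = 9; 36 mod 4 = 0.
a = 100: τ(100) = 9; 100 mod 4 = 0.
a = 196: τ(196) = 9; 196 mod 4 = 0.
a = 225: τ(225) = 9; 225 mod 4 = 1.

a = 225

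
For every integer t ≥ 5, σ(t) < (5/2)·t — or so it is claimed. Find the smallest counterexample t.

The first 19 eligible values, up to t = 23, all satisfy the conclusion.
t = 24: σ(24) = 60; 60 ≥ 60.

t = 24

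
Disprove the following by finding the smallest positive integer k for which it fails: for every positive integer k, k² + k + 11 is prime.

k = 10

We need the least positive integer k for which k² + k + 11 is not prime.
The first 9 eligible values, up to k = 9, all satisfy the conclusion.
k = 10: k² + k + 11 = 121 = 11 × 11, composite.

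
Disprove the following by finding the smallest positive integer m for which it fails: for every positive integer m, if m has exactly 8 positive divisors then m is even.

m = 105

For m = 24, 30, 40, 42, …, 88, 102, 104 the conclusion holds.
m = 105: divisors of 105: 1, 3, 5, 7, 15, 21, 35, 105; 105 is odd.
Thus m = 105 disproves the claim, and no smaller m works.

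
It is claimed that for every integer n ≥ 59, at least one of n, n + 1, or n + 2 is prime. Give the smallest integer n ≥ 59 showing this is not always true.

n = 62

For n = 59, 60, 61 the conclusion holds.
n = 62: 62 = 2 × 31; 63 = 3 × 21; 64 = 2 × 32 — all composite.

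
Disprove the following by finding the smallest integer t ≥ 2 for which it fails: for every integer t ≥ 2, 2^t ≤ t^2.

t = 5

Check each integer t ≥ 2 in order until 2^t > t^2.
For t = 2, 3, 4 the conclusion holds.
t = 5: 2^t = 32 and t^2 = 25, so 32 > 25.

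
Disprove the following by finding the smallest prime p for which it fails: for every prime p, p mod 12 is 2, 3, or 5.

A counterexample is any prime p such that the claim fails; we check each in order.
p = 2: 2 mod 12 = 2.
p = 3: 3 mod 12 = 3.
p = 5: 5 mod 12 = 5.
p = 7: 7 mod 12 = 7 — not in {2, 3, 5}.

p = 7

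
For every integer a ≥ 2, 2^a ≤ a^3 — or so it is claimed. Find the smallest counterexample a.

a = 10

A counterexample is any integer a ≥ 2 such that 2^a > a^3; we check each in order.
For a = 2, 3, 4, 5, 6, 7, 8, 9 the conclusion holds.
a = 10: 2^a = 1024 and a^3 = 1000, so 1024 > 1000.
So a = 10 is the smallest counterexample.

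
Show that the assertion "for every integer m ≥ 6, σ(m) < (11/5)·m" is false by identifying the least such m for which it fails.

m = 12

For m = 6, 7, 8, 9, 10, 11 the conclusion holds.
m = 12: σ(12) = 28; 28 ≥ 132/5.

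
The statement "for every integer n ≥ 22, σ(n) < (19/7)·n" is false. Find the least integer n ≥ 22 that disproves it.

n = 60

We need the least integer n ≥ 22 for which the claim fails.
For n = 22, 23, 24, 25, …, 57, 58, 59 the conclusion holds.
n = 60: σ(60) = 168; 168 ≥ 1140/7.
Hence n = 60 is a counterexample.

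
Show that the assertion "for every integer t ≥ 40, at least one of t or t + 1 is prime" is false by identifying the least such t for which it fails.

A counterexample is any integer t ≥ 40 such that t, t + 1 are both composite; we check each in order.
The first 4 eligible values, up to t = 43, all satisfy the conclusion.
t = 44: 44 = 2 × 22; 45 = 3 × 15 — both composite.
Hence t = 44 is a counterexample.

t = 44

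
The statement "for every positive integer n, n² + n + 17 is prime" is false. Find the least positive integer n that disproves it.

We need the least positive integer n for which n² + n + 17 is not prime.
The first 15 eligible values, up to n = 15, all satisfy the conclusion.
n = 16: n² + n + 17 = 289 = 17 × 17, composite.
So n = 16 is the smallest counterexample.

n = 16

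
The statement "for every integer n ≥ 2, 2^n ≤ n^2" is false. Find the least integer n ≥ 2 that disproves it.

n = 5

A counterexample is any integer n ≥ 2 such that 2^n > n^2; we check each in order.
For n = 2, 3, 4 the conclusion holds.
n = 5: 2^n = 32 and n^2 = 25, so 32 > 25.
Thus n = 5 disproves the claim, and no smaller n works.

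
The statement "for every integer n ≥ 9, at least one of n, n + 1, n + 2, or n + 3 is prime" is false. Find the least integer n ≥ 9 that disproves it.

We need the least integer n ≥ 9 for which n, n + 1, n + 2, n + 3 are all composite.
The first 15 eligible values, up to n = 23, all satisfy the conclusion.
n = 24: 24 = 2 × 12; 25 = 5 × 5; 26 = 2 × 13; 27 = 3 × 9 — all composite.

n = 24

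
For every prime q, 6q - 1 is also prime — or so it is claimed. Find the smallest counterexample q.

We need the least prime q for which 6q - 1 is not prime.
q = 2: 6q - 1 = 11, prime.
q = 3: 6q - 1 = 17, prime.
q = 5: 6q - 1 = 29, prime.
q = 7: 6q - 1 = 41, prime.
q = 11: 6q - 1 = 65 = 5 × 13, not prime.

q = 11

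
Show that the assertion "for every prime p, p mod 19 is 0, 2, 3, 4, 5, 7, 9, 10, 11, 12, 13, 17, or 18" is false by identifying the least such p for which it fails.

We need the least prime p for which the claim fails.
The first 15 eligible values, up to p = 47, all satisfy the conclusion.
p = 53: 53 mod 19 = 15 — not in {0, 2, 3, 4, 5, 7, 9, 10, 11, 12, 13, 17, 18}.

p = 53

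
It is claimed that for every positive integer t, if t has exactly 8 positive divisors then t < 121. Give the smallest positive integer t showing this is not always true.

t = 128

We need the least positive integer t for which t has exactly 8 positive divisors but the claim fails.
The first 15 eligible values, up to t = 114, all satisfy the conclusion.
t = 128: τ(128) = 8; 128 ≥ 121.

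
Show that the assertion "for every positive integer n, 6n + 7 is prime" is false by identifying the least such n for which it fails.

n = 3

A counterexample is any positive integer n such that 6n + 7 is not prime; we check each in order.
n = 1: 6n + 7 = 13, prime.
n = 2: 6n + 7 = 19, prime.
n = 3: 6n + 7 = 25 = 5 × 5, composite.
Thus n = 3 disproves the claim, and no smaller n works.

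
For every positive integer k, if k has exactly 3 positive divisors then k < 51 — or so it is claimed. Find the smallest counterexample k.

Check each positive integer k in order until k has exactly 3 positive divisors but the claim fails.
For k = 4, 9, 25, 49 the conclusion holds.
k = 121: τ(121) = 3; 121 ≥ 51.
So k = 121 is the smallest counterexample.

k = 121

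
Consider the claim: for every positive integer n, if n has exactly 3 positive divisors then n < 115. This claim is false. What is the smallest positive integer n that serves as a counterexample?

Check each positive integer n in order until n has exactly 3 positive divisors but the claim fails.
n = 4: τ(4) = 3; 4 < 115.
n = 9: τ(9) = 3; 9 < 115.
n = 25: τ(25) = 3; 25 < 115.
n = 49: τ(49) = 3; 49 < 115.
n = 121: τ(121) = 3; 121 ≥ 115.

n = 121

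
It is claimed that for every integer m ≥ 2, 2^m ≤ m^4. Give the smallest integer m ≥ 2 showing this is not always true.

m = 17

Check each integer m ≥ 2 in order until 2^m > m^4.
For m = 2, 3, 4, 5, …, 14, 15, 16 the conclusion holds.
m = 17: 2^m = 131072 and m^4 = 83521, so 131072 > 83521.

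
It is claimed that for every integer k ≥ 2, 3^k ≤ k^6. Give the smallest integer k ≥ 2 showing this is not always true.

A counterexample is any integer k ≥ 2 such that 3^k > k^6; we check each in order.
For k = 2, 3, 4, 5, …, 12, 13, 14 the conclusion holds.
k = 15: 3^k = 14348907 and k^6 = 11390625, so 14348907 > 11390625.
Hence k = 15 is a counterexample.

k = 15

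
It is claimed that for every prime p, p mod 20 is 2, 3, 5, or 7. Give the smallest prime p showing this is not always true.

The first 4 eligible values, up to p = 7, all satisfy the conclusion.
p = 11: 11 mod 20 = 11 — not in {2, 3, 5, 7}.
Hence p = 11 is a counterexample.

p = 11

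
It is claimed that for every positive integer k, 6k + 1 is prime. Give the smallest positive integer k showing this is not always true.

k = 1: 6k + 1 = 7, prime.
k = 2: 6k + 1 = 13, prime.
k = 3: 6k + 1 = 19, prime.
k = 4: 6k + 1 = 25 = 5 × 5, composite.
So k = 4 is the smallest counterexample.

k = 4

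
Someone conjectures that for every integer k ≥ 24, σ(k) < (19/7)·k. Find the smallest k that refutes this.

k = 60

We need the least integer k ≥ 24 for which the claim fails.
For k = 24, 25, 26, 27, …, 57, 58, 59 the conclusion holds.
k = 60: σ(60) = 168; 168 ≥ 1140/7.
Hence k = 60 is a counterexample.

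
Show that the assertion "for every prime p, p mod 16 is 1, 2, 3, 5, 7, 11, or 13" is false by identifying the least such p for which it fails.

p = 31

A counterexample is any prime p such that the claim fails; we check each in order.
The first 10 eligible values, up to p = 29, all satisfy the conclusion.
p = 31: 31 mod 16 = 15 — not in {1, 2, 3, 5, 7, 11, 13}.
Thus p = 31 disproves the claim, and no smaller p works.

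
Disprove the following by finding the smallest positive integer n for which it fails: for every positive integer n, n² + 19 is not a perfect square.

We need the least positive integer n for which n² + 19 is a perfect square.
n = 1: 1² + 19 = 20, not a perfect square.
n = 2: 2² + 19 = 23, not a perfect square.
n = 3: 3² + 19 = 28, not a perfect square.
n = 4: 4² + 19 = 35, not a perfect square.
n = 5: 5² + 19 = 44, not a perfect square.
n = 6: 6² + 19 = 55, not a perfect square.
n = 7: 7² + 19 = 68, not a perfect square.
n = 8: 8² + 19 = 83, not a perfect square.
n = 9: 9² + 19 = 100 = 10², a perfect square.

n = 9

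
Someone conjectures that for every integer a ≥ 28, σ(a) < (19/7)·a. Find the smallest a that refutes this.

a = 60

A counterexample is any integer a ≥ 28 such that the claim fails; we check each in order.
For a = 28, 29, 30, 31, …, 57, 58, 59 the conclusion holds.
a = 60: σ(60) = 168; 168 ≥ 1140/7.
Hence a = 60 is a counterexample.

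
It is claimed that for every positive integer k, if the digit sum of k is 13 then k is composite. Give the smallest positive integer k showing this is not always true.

k = 67

We need the least positive integer k for which the digit sum of k is 13 but k is prime.
k = 49: digit sum 13; 49 is composite.
k = 58: digit sum 13; 58 is composite.
k = 67: digit sum 13; 67 is prime, not composite.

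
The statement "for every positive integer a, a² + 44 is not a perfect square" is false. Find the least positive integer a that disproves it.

a = 10

Check each positive integer a in order until a² + 44 is a perfect square.
For a = 1, 2, 3, 4, 5, 6, 7, 8, 9 the conclusion holds.
a = 10: 10² + 44 = 144 = 12², a perfect square.
So a = 10 is the smallest counterexample.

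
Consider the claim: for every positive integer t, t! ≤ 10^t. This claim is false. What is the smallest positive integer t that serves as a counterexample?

For t = 1, 2, 3, 4, …, 22, 23, 24 the conclusion holds.
t = 25: t! = 15511210043330985984000000 and 10^t = 10000000000000000000000000, so 15511210043330985984000000 > 10000000000000000000000000.

t = 25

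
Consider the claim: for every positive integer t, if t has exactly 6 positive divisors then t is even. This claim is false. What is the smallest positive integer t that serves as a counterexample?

t = 45

The first 6 eligible values, up to t = 44, all satisfy the conclusion.
t = 45: divisors of 45: 1, 3, 5, 9, 15, 45; 45 is odd.
Hence t = 45 is a counterexample.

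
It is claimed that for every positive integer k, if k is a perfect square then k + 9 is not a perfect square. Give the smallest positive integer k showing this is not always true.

k = 16

A counterexample is any positive integer k such that k is a perfect square but k + 9 is a perfect square; we check each in order.
k = 1: 1 + 9 = 10, not a perfect square.
k = 4: 4 + 9 = 13, not a perfect square.
k = 9: 9 + 9 = 18, not a perfect square.
k = 16: 16 = 4² and 16 + 9 = 25 = 5².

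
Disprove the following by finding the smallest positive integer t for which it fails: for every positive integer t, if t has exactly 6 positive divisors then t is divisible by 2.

For t = 12, 18, 20, 28, 32, 44 the conclusion holds.
t = 45: τ(45) = 6; 45 mod 2 = 1.

t = 45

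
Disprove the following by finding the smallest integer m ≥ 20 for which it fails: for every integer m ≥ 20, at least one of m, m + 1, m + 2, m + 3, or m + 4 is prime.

m = 24

Check each integer m ≥ 20 in order until m, m + 1, m + 2, m + 3, m + 4 are all composite.
m = 20: 23 is prime.
m = 21: 23 is prime.
m = 22: 23 is prime.
m = 23: 23 is prime.
m = 24: 24 = 2 × 12; 25 = 5 × 5; 26 = 2 × 13; 27 = 3 × 9; 28 = 2 × 14 — all composite.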